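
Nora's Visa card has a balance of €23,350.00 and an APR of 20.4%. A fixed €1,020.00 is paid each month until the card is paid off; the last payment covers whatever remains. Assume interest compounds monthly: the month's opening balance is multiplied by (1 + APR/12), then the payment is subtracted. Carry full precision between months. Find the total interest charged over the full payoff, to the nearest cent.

€6,478.13

Monthly rate r = 20.4%/12 = 1.7% = 0.017.
Payoff takes n = ⌈−ln(1 − rB₀/P)/ln(1+r)⌉ = ⌈29.242⌉ = 30 payments; the last is €248.13.
Total paid = 29·€1,020.00 + €248.13 = €29,828.13.
Total interest = total paid − principal = €29,828.13 − €23,350.00 = €6,478.13.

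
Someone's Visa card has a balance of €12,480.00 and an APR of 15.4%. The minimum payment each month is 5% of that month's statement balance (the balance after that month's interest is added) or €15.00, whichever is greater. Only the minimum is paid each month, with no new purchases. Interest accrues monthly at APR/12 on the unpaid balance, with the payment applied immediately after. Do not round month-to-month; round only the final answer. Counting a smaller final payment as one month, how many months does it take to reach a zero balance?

Monthly rate r = 15.4%/12 = 1.28333% = 0.0128333.
While 5% of the post-interest balance exceeds €15.00, each month B ← (B·(1+r))·(1 − 0.05), i.e. B shrinks by the factor (1+r)·0.95 = 0.96219.
This holds for months 1–98. Entering month 99 the balance is €285.66; 5% of the post-interest balance is now below €15.00, so the flat €15.00 minimum applies from here.
From month 99 a fixed €15.00 at rate r clears €285.66 in 22 more payments. Total: 98 + 22 = 120 months.

120 months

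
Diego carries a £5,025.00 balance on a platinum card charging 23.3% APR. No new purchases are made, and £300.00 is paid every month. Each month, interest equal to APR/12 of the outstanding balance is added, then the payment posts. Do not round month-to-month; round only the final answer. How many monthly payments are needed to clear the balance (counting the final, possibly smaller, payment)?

21 payments

Monthly rate r = 23.3%/12 = 1.94167% = 0.0194167.
Recurrence: B ← B·(1+r) − £300.00.
Month 1: interest £97.57; balance after payment £4,822.57.
Month 2: interest £93.64; balance after payment £4,616.21.
Closed form: n = −ln(1 − rB₀/P)/ln(1+r) = −ln(0.67477)/ln(1.01942) ≈ 20.456, so the balance reaches zero during payment 21.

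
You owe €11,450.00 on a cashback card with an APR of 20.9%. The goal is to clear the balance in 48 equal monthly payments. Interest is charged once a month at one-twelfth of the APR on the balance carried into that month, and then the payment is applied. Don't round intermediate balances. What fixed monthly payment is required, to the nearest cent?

Monthly rate r = 20.9%/12 = 1.74167% = 0.0174167.
Level-payment amortization: P = B₀·r / (1 − (1+r)^(−n)) = 11450.00·0.0174167 / (1 − 1.01742^(−48)).
Denominator 1 − (1+r)^(−48) = 0.56342857.
P = 199.421 / 0.56342857 ≈ 353.94.

€353.94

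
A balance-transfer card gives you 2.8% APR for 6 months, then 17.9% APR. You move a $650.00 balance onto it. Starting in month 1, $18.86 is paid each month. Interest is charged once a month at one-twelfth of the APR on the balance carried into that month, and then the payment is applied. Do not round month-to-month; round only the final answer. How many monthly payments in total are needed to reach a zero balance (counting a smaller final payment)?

45 payments

Promo months 1–6 at r₀ = 2.8%/12 = 0.00233333; months 7+ at r₁ = 17.9%/12 = 0.0149167.
After month 6: iterate B ← B·(1+r₀) − $18.86 for 6 months → $545.33.
Then at r₁ with $18.86/mo: n₂ = −ln(1 − r₁·B/P)/ln(1+r₁) ≈ 38.12 → 39 more payments.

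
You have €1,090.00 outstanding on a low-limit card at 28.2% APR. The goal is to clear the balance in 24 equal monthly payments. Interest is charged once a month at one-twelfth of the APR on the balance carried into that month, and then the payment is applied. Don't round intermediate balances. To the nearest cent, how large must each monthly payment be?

Monthly rate r = 28.2%/12 = 2.35% = 0.0235.
Level-payment amortization: P = B₀·r / (1 − (1+r)^(−n)) = 1090.00·0.0235 / (1 − 1.0235^(−24)).
Denominator 1 − (1+r)^(−24) = 0.427346826.
P = 25.615 / 0.427346826 ≈ 59.94.

€59.94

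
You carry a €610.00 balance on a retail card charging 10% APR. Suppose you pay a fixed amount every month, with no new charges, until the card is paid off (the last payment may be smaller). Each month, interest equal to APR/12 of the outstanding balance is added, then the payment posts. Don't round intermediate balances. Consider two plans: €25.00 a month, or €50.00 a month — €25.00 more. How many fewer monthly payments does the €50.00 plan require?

15 fewer payments

Monthly rate r = 10%/12 = 0.833333% = 0.00833333.
At €25.00/mo: n = ⌈−ln(1 − rB₀/P)/ln(1+r)⌉ = 28 payments (last €9.82); total interest = total paid − €610.00 = €74.82.
At €50.00/mo: 13 payments (last €45.98); total interest €35.98.
Payments saved = 28 − 13 = 15.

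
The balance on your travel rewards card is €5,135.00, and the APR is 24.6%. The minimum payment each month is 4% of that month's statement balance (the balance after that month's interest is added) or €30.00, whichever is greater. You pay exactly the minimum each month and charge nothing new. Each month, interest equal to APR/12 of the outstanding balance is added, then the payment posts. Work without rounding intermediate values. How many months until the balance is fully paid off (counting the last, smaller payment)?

130 months

Monthly rate r = 24.6%/12 = 2.05% = 0.0205.
While 4% of the post-interest balance exceeds €30.00, each month B ← (B·(1+r))·(1 − 0.04), i.e. B shrinks by the factor (1+r)·0.96 = 0.97968.
This holds for months 1–95. Entering month 96 the balance is €730.37; 4% of the post-interest balance is now below €30.00, so the flat €30.00 minimum applies from here.
From month 96 a fixed €30.00 at rate r clears €730.37 in 35 more payments. Total: 95 + 35 = 130 months.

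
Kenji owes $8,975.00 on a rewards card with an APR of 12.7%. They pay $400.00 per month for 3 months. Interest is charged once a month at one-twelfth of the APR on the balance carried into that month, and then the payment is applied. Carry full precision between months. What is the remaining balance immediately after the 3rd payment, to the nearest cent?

Monthly rate r = 12.7%/12 = 1.05833% = 0.0105833.
Each month: B ← B·(1+r) − $400.00.
Month 1: interest $94.99; balance after payment $8,669.99.
Month 2: interest $91.76; balance after payment $8,361.74.
Month 3: interest $88.50; balance after payment $8,050.24.

$8,050.24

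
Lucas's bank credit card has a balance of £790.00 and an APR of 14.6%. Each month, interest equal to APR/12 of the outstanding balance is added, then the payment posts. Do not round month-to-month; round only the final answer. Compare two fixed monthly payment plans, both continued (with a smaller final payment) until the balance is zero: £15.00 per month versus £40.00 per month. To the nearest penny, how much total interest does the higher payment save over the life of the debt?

Monthly rate r = 14.6%/12 = 1.21667% = 0.0121667.
At £15.00/mo: n = ⌈−ln(1 − rB₀/P)/ln(1+r)⌉ = 85 payments (last £9.92); total interest = total paid − £790.00 = £479.92.
At £40.00/mo: 23 payments (last £29.05); total interest £119.05.
Interest saved = £479.92 − £119.05 = £360.87.

£360.87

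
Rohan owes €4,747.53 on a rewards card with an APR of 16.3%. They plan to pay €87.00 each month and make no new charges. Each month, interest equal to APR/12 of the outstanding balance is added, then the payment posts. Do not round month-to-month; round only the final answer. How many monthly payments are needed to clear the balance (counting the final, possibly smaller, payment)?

101 months

Monthly rate r = 16.3%/12 = 1.35833% = 0.0135833.
Recurrence: B ← B·(1+r) − €87.00.
Month 1: interest €64.49; balance after payment €4,725.02.
Month 2: interest €64.18; balance after payment €4,702.20.
Closed form: n = −ln(1 − rB₀/P)/ln(1+r) = −ln(0.25877)/ln(1.01358) ≈ 100.195, so the balance reaches zero during payment 101.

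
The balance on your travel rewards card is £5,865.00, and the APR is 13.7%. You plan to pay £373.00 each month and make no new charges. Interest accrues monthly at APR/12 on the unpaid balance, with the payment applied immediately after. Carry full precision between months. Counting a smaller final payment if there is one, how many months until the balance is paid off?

Monthly rate r = 13.7%/12 = 1.14167% = 0.0114167.
Recurrence: B ← B·(1+r) − £373.00.
Month 1: interest £66.96; balance after payment £5,558.96.
Month 2: interest £63.46; balance after payment £5,249.42.
Closed form: n = −ln(1 − rB₀/P)/ln(1+r) = −ln(0.82049)/ln(1.01142) ≈ 17.429, so the balance reaches zero during payment 18.

18 months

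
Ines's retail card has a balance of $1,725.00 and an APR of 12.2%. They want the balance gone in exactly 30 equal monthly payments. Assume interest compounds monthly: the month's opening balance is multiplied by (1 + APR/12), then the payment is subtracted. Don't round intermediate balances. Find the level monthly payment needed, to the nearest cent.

Monthly rate r = 12.2%/12 = 1.01667% = 0.0101667.
Level-payment amortization: P = B₀·r / (1 − (1+r)^(−n)) = 1725.00·0.0101667 / (1 − 1.01017^(−30)).
Denominator 1 − (1+r)^(−30) = 0.26174059.
P = 17.5375 / 0.26174059 ≈ 67.00.

$67.00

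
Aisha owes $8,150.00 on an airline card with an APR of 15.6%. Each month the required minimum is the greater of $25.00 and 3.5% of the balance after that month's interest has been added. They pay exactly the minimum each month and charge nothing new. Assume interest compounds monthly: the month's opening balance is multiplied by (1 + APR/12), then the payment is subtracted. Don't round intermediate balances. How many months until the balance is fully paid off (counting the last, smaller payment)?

Monthly rate r = 15.6%/12 = 1.3% = 0.013.
While 3.5% of the post-interest balance exceeds $25.00, each month B ← (B·(1+r))·(1 − 0.035), i.e. B shrinks by the factor (1+r)·0.965 = 0.97754.
This holds for months 1–108. Entering month 109 the balance is $701.34; 3.5% of the post-interest balance is now below $25.00, so the flat $25.00 minimum applies from here.
From month 109 a fixed $25.00 at rate r clears $701.34 in 36 more payments. Total: 108 + 36 = 144 months.

144 months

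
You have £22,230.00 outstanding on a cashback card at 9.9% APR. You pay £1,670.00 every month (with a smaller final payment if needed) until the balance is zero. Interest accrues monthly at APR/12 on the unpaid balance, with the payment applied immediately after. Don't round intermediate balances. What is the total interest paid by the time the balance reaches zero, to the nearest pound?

Monthly rate r = 9.9%/12 = 0.825% = 0.00825.
Payoff takes n = ⌈−ln(1 − rB₀/P)/ln(1+r)⌉ = ⌈14.159⌉ = 15 payments; the last is £265.99.
Total paid = 14·£1,670.00 + £265.99 = £23,645.99.
Total interest = total paid − principal = £23,645.99 − £22,230.00 = £1,415.99.

£1,416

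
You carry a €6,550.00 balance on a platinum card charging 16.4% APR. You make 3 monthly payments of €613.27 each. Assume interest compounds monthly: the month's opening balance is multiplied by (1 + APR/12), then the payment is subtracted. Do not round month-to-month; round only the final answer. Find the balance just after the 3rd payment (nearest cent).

€4,957.17

Monthly rate r = 16.4%/12 = 1.36667% = 0.0136667.
Each month: B ← B·(1+r) − €613.27.
Month 1: interest €89.52; balance after payment €6,026.25.
Month 2: interest €82.36; balance after payment €5,495.34.
Month 3: interest €75.10; balance after payment €4,957.17.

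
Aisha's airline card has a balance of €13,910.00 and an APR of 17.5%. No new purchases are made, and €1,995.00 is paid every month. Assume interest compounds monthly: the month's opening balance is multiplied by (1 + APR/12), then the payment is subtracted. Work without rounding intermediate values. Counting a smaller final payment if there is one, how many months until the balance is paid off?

8 months

Monthly rate r = 17.5%/12 = 1.45833% = 0.0145833.
Recurrence: B ← B·(1+r) − €1,995.00.
Month 1: interest €202.85; balance after payment €12,117.85.
Month 2: interest €176.72; balance after payment €10,299.57.
Closed form: n = −ln(1 − rB₀/P)/ln(1+r) = −ln(0.89832)/ln(1.01458) ≈ 7.406, so the balance reaches zero during payment 8.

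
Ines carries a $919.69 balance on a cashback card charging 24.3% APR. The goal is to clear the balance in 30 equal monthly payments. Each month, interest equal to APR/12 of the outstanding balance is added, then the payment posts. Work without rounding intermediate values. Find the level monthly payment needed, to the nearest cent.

$41.21

Monthly rate r = 24.3%/12 = 2.025% = 0.02025.
Level-payment amortization: P = B₀·r / (1 − (1+r)^(−n)) = 919.69·0.02025 / (1 − 1.02025^(−30)).
Denominator 1 − (1+r)^(−30) = 0.451973074.
P = 18.6237 / 0.451973074 ≈ 41.21.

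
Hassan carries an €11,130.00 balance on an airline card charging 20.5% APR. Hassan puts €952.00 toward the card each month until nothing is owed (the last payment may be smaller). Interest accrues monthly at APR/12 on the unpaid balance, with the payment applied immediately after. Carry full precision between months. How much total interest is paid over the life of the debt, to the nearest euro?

Monthly rate r = 20.5%/12 = 1.70833% = 0.0170833.
Payoff takes n = ⌈−ln(1 − rB₀/P)/ln(1+r)⌉ = ⌈13.153⌉ = 14 payments; the last is €146.68.
Total paid = 13·€952.00 + €146.68 = €12,522.68.
Total interest = total paid − principal = €12,522.68 − €11,130.00 = €1,392.68.

€1,393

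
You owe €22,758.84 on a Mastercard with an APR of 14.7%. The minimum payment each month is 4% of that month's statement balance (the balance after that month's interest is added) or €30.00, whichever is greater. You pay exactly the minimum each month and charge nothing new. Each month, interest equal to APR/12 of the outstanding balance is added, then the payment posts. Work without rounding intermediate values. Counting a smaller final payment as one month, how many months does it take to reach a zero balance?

150 months

Monthly rate r = 14.7%/12 = 1.225% = 0.01225.
While 4% of the post-interest balance exceeds €30.00, each month B ← (B·(1+r))·(1 − 0.04), i.e. B shrinks by the factor (1+r)·0.96 = 0.97176.
This holds for months 1–120. Entering month 121 the balance is €731.53; 4% of the post-interest balance is now below €30.00, so the flat €30.00 minimum applies from here.
From month 121 a fixed €30.00 at rate r clears €731.53 in 30 more payments. Total: 120 + 30 = 150 months.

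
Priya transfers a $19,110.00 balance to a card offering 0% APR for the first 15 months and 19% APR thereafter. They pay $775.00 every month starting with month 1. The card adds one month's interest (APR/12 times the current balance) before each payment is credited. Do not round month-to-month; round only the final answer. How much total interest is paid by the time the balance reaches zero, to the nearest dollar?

$704

Promo months 1–15 at r₀ = 0%/12 = 0; months 16+ at r₁ = 19%/12 = 0.0158333.
After month 15 (no interest yet): B = $19,110.00 − 15·$775.00 = $7,485.00.
Then at r₁ with $775.00/mo: n₂ = −ln(1 − r₁·B/P)/ln(1+r₁) ≈ 10.56 → 11 more payments.
Total paid = 25·$775.00 + $438.91 = $19,813.91; interest = $19,813.91 − $19,110.00 = $703.91.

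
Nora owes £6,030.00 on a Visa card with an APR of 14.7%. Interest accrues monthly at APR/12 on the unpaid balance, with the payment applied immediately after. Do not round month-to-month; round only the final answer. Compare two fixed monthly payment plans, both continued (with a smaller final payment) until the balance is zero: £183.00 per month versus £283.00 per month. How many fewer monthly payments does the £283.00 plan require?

Monthly rate r = 14.7%/12 = 1.225% = 0.01225.
At £183.00/mo: n = ⌈−ln(1 − rB₀/P)/ln(1+r)⌉ = 43 payments (last £83.68); total interest = total paid − £6,030.00 = £1,739.68.
At £283.00/mo: 25 payments (last £238.82); total interest £1,000.82.
Payments saved = 43 − 25 = 18.

18 fewer payments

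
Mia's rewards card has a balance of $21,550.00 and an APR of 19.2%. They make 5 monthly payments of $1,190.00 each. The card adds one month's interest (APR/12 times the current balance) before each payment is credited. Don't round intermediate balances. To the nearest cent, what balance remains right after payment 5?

$17,186.59

Monthly rate r = 19.2%/12 = 1.6% = 0.016.
Each month: B ← B·(1+r) − $1,190.00.
Month 1: interest $344.80; balance after payment $20,704.80.
Month 2: interest $331.28; balance after payment $19,846.08.
Month 3: interest $317.54; balance after payment $18,973.61.
Month 4: interest $303.58; balance after payment $18,087.19.
Month 5: interest $289.40; balance after payment $17,186.59.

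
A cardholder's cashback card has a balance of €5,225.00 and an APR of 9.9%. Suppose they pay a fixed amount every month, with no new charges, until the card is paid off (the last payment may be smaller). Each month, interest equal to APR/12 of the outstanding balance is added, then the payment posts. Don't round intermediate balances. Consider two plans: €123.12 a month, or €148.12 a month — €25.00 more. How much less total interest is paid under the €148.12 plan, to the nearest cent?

€257.69

Monthly rate r = 9.9%/12 = 0.825% = 0.00825.
At €123.12/mo: n = ⌈−ln(1 − rB₀/P)/ln(1+r)⌉ = 53 payments (last €55.88); total interest = total paid − €5,225.00 = €1,233.12.
At €148.12/mo: 42 payments (last €127.51); total interest €975.43.
Interest saved = €1,233.12 − €975.43 = €257.69.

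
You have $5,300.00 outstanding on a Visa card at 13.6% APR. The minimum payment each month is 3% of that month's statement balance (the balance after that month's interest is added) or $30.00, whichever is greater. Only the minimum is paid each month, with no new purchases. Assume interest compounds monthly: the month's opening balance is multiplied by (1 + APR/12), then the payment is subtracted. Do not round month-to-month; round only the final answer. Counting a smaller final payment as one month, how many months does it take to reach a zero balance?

129 months

Monthly rate r = 13.6%/12 = 1.13333% = 0.0113333.
While 3% of the post-interest balance exceeds $30.00, each month B ← (B·(1+r))·(1 − 0.03), i.e. B shrinks by the factor (1+r)·0.97 = 0.98099.
This holds for months 1–88. Entering month 89 the balance is $979.24; 3% of the post-interest balance is now below $30.00, so the flat $30.00 minimum applies from here.
From month 89 a fixed $30.00 at rate r clears $979.24 in 41 more payments. Total: 88 + 41 = 129 months.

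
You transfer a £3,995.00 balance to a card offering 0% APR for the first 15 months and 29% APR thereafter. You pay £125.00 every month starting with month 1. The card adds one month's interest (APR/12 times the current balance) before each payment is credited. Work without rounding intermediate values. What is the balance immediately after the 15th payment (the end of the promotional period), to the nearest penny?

Promo months 1–15 at r₀ = 0%/12 = 0; months 16+ at r₁ = 29%/12 = 0.0241667.
After month 15 (no interest yet): B = £3,995.00 − 15·£125.00 = £2,120.00.

£2,120.00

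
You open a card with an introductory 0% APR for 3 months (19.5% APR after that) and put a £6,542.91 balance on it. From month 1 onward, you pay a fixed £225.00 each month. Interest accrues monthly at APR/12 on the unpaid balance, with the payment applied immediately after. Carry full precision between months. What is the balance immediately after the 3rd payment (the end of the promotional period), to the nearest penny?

Promo months 1–3 at r₀ = 0%/12 = 0; months 4+ at r₁ = 19.5%/12 = 0.01625.
After month 3 (no interest yet): B = £6,542.91 − 3·£225.00 = £5,867.91.

£5,867.91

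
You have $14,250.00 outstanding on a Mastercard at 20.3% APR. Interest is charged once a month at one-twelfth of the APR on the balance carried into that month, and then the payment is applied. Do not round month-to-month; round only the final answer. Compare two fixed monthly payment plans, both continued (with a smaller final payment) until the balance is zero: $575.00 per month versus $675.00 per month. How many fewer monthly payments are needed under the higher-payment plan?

Monthly rate r = 20.3%/12 = 1.69167% = 0.0169167.
At $575.00/mo: n = ⌈−ln(1 − rB₀/P)/ln(1+r)⌉ = 33 payments (last $227.74); total interest = total paid − $14,250.00 = $4,377.74.
At $675.00/mo: 27 payments (last $228.92); total interest $3,528.92.
Payments saved = 33 − 27 = 6.

6 fewer payments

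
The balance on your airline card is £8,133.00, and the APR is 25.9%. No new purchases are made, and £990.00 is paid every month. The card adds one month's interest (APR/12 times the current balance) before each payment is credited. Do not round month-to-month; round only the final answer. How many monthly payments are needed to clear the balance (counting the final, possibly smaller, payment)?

10 months

Monthly rate r = 25.9%/12 = 2.15833% = 0.0215833.
Recurrence: B ← B·(1+r) − £990.00.
Month 1: interest £175.54; balance after payment £7,318.54.
Month 2: interest £157.96; balance after payment £6,486.50.
Closed form: n = −ln(1 − rB₀/P)/ln(1+r) = −ln(0.82269)/ln(1.02158) ≈ 9.140, so the balance reaches zero during payment 10.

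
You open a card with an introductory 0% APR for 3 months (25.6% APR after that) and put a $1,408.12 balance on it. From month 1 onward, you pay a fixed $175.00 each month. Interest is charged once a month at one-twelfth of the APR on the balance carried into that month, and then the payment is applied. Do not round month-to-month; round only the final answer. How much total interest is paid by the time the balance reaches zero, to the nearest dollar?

Promo months 1–3 at r₀ = 0%/12 = 0; months 4+ at r₁ = 25.6%/12 = 0.0213333.
After month 3 (no interest yet): B = $1,408.12 − 3·$175.00 = $883.12.
Then at r₁ with $175.00/mo: n₂ = −ln(1 − r₁·B/P)/ln(1+r₁) ≈ 5.40 → 6 more payments.
Total paid = 8·$175.00 + $69.74 = $1,469.74; interest = $1,469.74 − $1,408.12 = $61.62.

$62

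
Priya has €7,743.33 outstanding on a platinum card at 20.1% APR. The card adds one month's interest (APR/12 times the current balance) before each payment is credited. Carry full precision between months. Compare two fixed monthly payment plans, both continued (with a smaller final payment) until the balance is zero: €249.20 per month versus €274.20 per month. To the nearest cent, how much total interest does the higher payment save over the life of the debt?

Monthly rate r = 20.1%/12 = 1.675% = 0.01675.
At €249.20/mo: n = ⌈−ln(1 − rB₀/P)/ln(1+r)⌉ = 45 payments (last €61.14); total interest = total paid − €7,743.33 = €3,282.61.
At €274.20/mo: 39 payments (last €154.99); total interest €2,831.26.
Interest saved = €3,282.61 − €2,831.26 = €451.35.

€451.35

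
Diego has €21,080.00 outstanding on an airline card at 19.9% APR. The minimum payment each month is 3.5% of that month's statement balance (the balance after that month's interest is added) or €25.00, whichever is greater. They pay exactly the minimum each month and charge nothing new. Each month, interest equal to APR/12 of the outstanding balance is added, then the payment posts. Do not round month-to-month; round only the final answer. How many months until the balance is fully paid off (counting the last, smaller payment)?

216 months

Monthly rate r = 19.9%/12 = 1.65833% = 0.0165833.
While 3.5% of the post-interest balance exceeds €25.00, each month B ← (B·(1+r))·(1 − 0.035), i.e. B shrinks by the factor (1+r)·0.965 = 0.981.
This holds for months 1–178. Entering month 179 the balance is €693.72; 3.5% of the post-interest balance is now below €25.00, so the flat €25.00 minimum applies from here.
From month 179 a fixed €25.00 at rate r clears €693.72 in 38 more payments. Total: 178 + 38 = 216 months.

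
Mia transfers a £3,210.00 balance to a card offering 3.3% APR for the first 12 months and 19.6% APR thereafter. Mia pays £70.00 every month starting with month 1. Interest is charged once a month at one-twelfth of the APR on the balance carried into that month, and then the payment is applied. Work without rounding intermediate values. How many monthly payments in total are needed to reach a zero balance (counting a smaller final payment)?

65 payments

Promo months 1–12 at r₀ = 3.3%/12 = 0.00275; months 13+ at r₁ = 19.6%/12 = 0.0163333.
After month 12: iterate B ← B·(1+r₀) − £70.00 for 12 months → £2,464.72.
Then at r₁ with £70.00/mo: n₂ = −ln(1 − r₁·B/P)/ln(1+r₁) ≈ 52.83 → 53 more payments.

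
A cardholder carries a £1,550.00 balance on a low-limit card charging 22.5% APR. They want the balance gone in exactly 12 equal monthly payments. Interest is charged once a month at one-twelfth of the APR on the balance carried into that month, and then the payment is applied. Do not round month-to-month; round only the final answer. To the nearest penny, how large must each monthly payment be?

£145.44

Monthly rate r = 22.5%/12 = 1.875% = 0.01875.
Level-payment amortization: P = B₀·r / (1 − (1+r)^(−n)) = 1550.00·0.01875 / (1 − 1.01875^(−12)).
Denominator 1 − (1+r)^(−12) = 0.19981844.
P = 29.0625 / 0.19981844 ≈ 145.44.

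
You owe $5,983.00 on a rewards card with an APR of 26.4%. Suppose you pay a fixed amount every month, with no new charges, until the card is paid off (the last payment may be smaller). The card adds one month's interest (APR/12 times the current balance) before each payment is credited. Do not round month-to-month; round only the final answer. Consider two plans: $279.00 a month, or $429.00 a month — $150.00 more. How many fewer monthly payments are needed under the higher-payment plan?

13 fewer payments

Monthly rate r = 26.4%/12 = 2.2% = 0.022.
At $279.00/mo: n = ⌈−ln(1 − rB₀/P)/ln(1+r)⌉ = 30 payments (last $92.40); total interest = total paid − $5,983.00 = $2,200.40.
At $429.00/mo: 17 payments (last $361.04); total interest $1,242.04.
Payments saved = 30 − 17 = 13.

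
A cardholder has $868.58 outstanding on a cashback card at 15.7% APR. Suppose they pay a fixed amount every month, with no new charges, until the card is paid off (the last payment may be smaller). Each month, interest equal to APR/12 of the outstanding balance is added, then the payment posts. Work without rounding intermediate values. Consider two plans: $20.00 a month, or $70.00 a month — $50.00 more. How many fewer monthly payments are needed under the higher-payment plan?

Monthly rate r = 15.7%/12 = 1.30833% = 0.0130833.
At $20.00/mo: n = ⌈−ln(1 − rB₀/P)/ln(1+r)⌉ = 65 payments (last $12.16); total interest = total paid − $868.58 = $423.58.
At $70.00/mo: 14 payments (last $44.08); total interest $85.50.
Payments saved = 65 − 14 = 51.

51 fewer payments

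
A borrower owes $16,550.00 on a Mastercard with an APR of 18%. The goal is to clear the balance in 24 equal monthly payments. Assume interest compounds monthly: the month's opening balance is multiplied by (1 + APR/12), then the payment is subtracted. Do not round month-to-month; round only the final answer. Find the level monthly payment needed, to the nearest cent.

$826.24

Monthly rate r = 18%/12 = 1.5% = 0.015.
Level-payment amortization: P = B₀·r / (1 − (1+r)^(−n)) = 16550.00·0.015 / (1 − 1.015^(−24)).
Denominator 1 − (1+r)^(−24) = 0.30045608.
P = 248.25 / 0.30045608 ≈ 826.24.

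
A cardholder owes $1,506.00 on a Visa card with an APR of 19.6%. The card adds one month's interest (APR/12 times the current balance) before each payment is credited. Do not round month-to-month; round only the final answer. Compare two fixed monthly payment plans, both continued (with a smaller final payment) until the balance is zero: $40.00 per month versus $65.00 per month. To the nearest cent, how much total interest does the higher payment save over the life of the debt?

Monthly rate r = 19.6%/12 = 1.63333% = 0.0163333.
At $40.00/mo: n = ⌈−ln(1 − rB₀/P)/ln(1+r)⌉ = 59 payments (last $36.33); total interest = total paid − $1,506.00 = $850.33.
At $65.00/mo: 30 payments (last $22.86); total interest $401.86.
Interest saved = $850.33 − $401.86 = $448.47.

$448.47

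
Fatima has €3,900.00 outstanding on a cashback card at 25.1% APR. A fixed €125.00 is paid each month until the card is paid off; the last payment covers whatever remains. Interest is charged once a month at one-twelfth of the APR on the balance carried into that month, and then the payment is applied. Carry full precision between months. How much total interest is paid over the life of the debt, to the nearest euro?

Monthly rate r = 25.1%/12 = 2.09167% = 0.0209167.
Payoff takes n = ⌈−ln(1 − rB₀/P)/ln(1+r)⌉ = ⌈51.074⌉ = 52 payments; the last is €9.34.
Total paid = 51·€125.00 + €9.34 = €6,384.34.
Total interest = total paid − principal = €6,384.34 − €3,900.00 = €2,484.34.

€2,484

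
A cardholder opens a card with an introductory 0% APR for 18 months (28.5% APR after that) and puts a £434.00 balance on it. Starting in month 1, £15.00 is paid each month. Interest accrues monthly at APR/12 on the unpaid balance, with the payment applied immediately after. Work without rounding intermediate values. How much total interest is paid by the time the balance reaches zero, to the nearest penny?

£28.16

Promo months 1–18 at r₀ = 0%/12 = 0; months 19+ at r₁ = 28.5%/12 = 0.02375.
After month 18 (no interest yet): B = £434.00 − 18·£15.00 = £164.00.
Then at r₁ with £15.00/mo: n₂ = −ln(1 − r₁·B/P)/ln(1+r₁) ≈ 12.81 → 13 more payments.
Total paid = 30·£15.00 + £12.16 = £462.16; interest = £462.16 − £434.00 = £28.16.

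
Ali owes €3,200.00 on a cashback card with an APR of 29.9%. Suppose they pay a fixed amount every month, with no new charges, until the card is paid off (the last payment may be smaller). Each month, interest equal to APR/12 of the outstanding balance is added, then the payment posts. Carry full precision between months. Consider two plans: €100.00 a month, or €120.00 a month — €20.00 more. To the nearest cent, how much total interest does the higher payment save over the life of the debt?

€1,161.19

Monthly rate r = 29.9%/12 = 2.49167% = 0.0249167.
At €100.00/mo: n = ⌈−ln(1 − rB₀/P)/ln(1+r)⌉ = 65 payments (last €85.76); total interest = total paid − €3,200.00 = €3,285.76.
At €120.00/mo: 45 payments (last €44.57); total interest €2,124.57.
Interest saved = €3,285.76 − €2,124.57 = €1,161.19.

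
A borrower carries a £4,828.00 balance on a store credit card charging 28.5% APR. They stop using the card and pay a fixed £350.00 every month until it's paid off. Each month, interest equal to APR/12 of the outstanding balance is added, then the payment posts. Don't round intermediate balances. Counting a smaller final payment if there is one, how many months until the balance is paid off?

17 payments

Monthly rate r = 28.5%/12 = 2.375% = 0.02375.
Recurrence: B ← B·(1+r) − £350.00.
Month 1: interest £114.67; balance after payment £4,592.66.
Month 2: interest £109.08; balance after payment £4,351.74.
Closed form: n = −ln(1 − rB₀/P)/ln(1+r) = −ln(0.67239)/ln(1.02375) ≈ 16.910, so the balance reaches zero during payment 17.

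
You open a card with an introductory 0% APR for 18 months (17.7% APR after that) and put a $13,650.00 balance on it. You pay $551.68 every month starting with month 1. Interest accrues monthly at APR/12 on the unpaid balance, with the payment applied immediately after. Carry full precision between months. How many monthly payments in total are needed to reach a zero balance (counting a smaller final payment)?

26 payments

Promo months 1–18 at r₀ = 0%/12 = 0; months 19+ at r₁ = 17.7%/12 = 0.01475.
After month 18 (no interest yet): B = $13,650.00 − 18·$551.68 = $3,719.76.
Then at r₁ with $551.68/mo: n₂ = −ln(1 − r₁·B/P)/ln(1+r₁) ≈ 7.15 → 8 more payments.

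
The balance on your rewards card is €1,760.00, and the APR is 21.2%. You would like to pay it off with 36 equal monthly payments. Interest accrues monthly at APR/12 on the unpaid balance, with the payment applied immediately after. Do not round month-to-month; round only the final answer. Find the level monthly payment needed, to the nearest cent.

€66.49

Monthly rate r = 21.2%/12 = 1.76667% = 0.0176667.
Level-payment amortization: P = B₀·r / (1 − (1+r)^(−n)) = 1760.00·0.0176667 / (1 − 1.01767^(−36)).
Denominator 1 − (1+r)^(−36) = 0.467646376.
P = 31.0933 / 0.467646376 ≈ 66.49.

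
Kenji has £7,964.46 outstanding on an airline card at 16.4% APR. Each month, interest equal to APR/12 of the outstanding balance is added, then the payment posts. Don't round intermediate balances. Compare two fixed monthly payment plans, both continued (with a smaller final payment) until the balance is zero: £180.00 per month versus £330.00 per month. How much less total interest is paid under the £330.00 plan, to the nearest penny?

£2,577.02

Monthly rate r = 16.4%/12 = 1.36667% = 0.0136667.
At £180.00/mo: n = ⌈−ln(1 − rB₀/P)/ln(1+r)⌉ = 69 payments (last £67.82); total interest = total paid − £7,964.46 = £4,343.36.
At £330.00/mo: 30 payments (last £160.80); total interest £1,766.34.
Interest saved = £4,343.36 − £1,766.34 = £2,577.02.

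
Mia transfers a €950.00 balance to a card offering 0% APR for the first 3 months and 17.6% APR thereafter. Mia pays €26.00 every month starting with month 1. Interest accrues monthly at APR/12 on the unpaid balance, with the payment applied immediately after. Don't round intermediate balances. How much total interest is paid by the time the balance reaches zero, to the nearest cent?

€337.09

Promo months 1–3 at r₀ = 0%/12 = 0; months 4+ at r₁ = 17.6%/12 = 0.0146667.
After month 3 (no interest yet): B = €950.00 − 3·€26.00 = €872.00.
Then at r₁ with €26.00/mo: n₂ = −ln(1 − r₁·B/P)/ln(1+r₁) ≈ 46.50 → 47 more payments.
Total paid = 49·€26.00 + €13.09 = €1,287.09; interest = €1,287.09 − €950.00 = €337.09.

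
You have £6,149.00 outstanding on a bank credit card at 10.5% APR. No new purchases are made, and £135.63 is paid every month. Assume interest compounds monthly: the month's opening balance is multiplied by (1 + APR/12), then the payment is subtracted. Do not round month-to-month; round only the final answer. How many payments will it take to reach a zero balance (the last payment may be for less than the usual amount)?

59 payments

Monthly rate r = 10.5%/12 = 0.875% = 0.00875.
Recurrence: B ← B·(1+r) − £135.63.
Month 1: interest £53.80; balance after payment £6,067.17.
Month 2: interest £53.09; balance after payment £5,984.63.
Closed form: n = −ln(1 − rB₀/P)/ln(1+r) = −ln(0.6033)/ln(1.00875) ≈ 58.005, so the balance reaches zero during payment 59.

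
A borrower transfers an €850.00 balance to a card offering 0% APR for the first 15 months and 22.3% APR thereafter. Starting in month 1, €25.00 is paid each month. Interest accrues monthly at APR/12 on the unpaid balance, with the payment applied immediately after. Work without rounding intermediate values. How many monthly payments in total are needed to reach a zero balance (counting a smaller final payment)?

39 months

Promo months 1–15 at r₀ = 0%/12 = 0; months 16+ at r₁ = 22.3%/12 = 0.0185833.
After month 15 (no interest yet): B = €850.00 − 15·€25.00 = €475.00.
Then at r₁ with €25.00/mo: n₂ = −ln(1 − r₁·B/P)/ln(1+r₁) ≈ 23.65 → 24 more payments.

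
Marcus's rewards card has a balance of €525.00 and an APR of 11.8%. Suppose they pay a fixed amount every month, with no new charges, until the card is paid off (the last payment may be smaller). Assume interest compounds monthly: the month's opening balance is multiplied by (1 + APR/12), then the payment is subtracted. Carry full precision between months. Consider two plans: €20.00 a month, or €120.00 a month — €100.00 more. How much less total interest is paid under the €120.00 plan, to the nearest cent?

Monthly rate r = 11.8%/12 = 0.983333% = 0.00983333.
At €20.00/mo: n = ⌈−ln(1 − rB₀/P)/ln(1+r)⌉ = 31 payments (last €10.28); total interest = total paid − €525.00 = €85.28.
At €120.00/mo: 5 payments (last €59.41); total interest €14.41.
Interest saved = €85.28 − €14.41 = €70.87.

€70.87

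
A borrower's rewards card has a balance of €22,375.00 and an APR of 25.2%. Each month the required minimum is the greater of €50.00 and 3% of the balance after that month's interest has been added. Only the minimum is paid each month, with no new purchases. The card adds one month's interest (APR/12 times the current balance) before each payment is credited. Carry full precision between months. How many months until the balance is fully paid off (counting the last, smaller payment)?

327 months

Monthly rate r = 25.2%/12 = 2.1% = 0.021.
While 3% of the post-interest balance exceeds €50.00, each month B ← (B·(1+r))·(1 − 0.03), i.e. B shrinks by the factor (1+r)·0.97 = 0.99037.
This holds for months 1–271. Entering month 272 the balance is €1,625.10; 3% of the post-interest balance is now below €50.00, so the flat €50.00 minimum applies from here.
From month 272 a fixed €50.00 at rate r clears €1,625.10 in 56 more payments. Total: 271 + 56 = 327 months.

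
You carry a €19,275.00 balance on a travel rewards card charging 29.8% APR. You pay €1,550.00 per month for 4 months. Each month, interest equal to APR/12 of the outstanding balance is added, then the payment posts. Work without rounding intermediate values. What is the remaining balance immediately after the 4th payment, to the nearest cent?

€14,827.36

Monthly rate r = 29.8%/12 = 2.48333% = 0.0248333.
Each month: B ← B·(1+r) − €1,550.00.
Month 1: interest €478.66; balance after payment €18,203.66.
Month 2: interest €452.06; balance after payment €17,105.72.
Month 3: interest €424.79; balance after payment €15,980.51.
Month 4: interest €396.85; balance after payment €14,827.36.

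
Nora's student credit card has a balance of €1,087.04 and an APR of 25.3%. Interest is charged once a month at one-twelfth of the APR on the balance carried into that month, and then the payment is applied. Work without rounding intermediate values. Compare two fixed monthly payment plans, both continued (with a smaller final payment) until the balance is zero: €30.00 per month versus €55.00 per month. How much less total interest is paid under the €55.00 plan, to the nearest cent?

€654.84

Monthly rate r = 25.3%/12 = 2.10833% = 0.0210833.
At €30.00/mo: n = ⌈−ln(1 − rB₀/P)/ln(1+r)⌉ = 70 payments (last €5.91); total interest = total paid − €1,087.04 = €988.87.
At €55.00/mo: 26 payments (last €46.07); total interest €334.03.
Interest saved = €988.87 − €334.03 = €654.84.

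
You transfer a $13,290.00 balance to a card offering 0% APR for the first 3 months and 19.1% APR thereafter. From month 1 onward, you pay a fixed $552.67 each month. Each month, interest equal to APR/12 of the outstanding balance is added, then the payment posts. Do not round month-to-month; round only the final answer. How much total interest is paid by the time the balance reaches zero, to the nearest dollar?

Promo months 1–3 at r₀ = 0%/12 = 0; months 4+ at r₁ = 19.1%/12 = 0.0159167.
After month 3 (no interest yet): B = $13,290.00 − 3·$552.67 = $11,631.99.
Then at r₁ with $552.67/mo: n₂ = −ln(1 − r₁·B/P)/ln(1+r₁) ≈ 25.83 → 26 more payments.
Total paid = 28·$552.67 + $461.87 = $15,936.63; interest = $15,936.63 − $13,290.00 = $2,646.63.

$2,647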